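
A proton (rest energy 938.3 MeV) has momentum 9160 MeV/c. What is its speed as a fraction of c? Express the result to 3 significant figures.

pc/(mc²) = 9160/938.3 = 9.7623 = βγ = β/√(1−β²).
So β² = x²/(1 + x²) with x = 9.7623: x² = 95.3025, β² = 95.3025/96.3025 = 0.989616, β = 0.995.

0.995c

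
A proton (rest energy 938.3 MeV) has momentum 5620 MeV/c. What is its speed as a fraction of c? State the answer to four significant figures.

0.9863c

pc/(mc²) = 5620/938.3 = 5.9896 = βγ = β/√(1−β²).
So β² = x²/(1 + x²) with x = 5.9896: x² = 35.8753, β² = 35.8753/36.8753 = 0.972882, β = 0.9863.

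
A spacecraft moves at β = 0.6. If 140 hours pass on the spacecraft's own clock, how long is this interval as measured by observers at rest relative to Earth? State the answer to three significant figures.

175 hours

Lorentz factor: γ = (1 − 0.36)^(−1/2) = 1.25.
Time dilation: Δt = γ·Δτ = 1.25 × 140 = 175 hours.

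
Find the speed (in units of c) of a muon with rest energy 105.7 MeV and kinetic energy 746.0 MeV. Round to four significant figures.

K = (γ−1)mc², so γ = 1 + 746.0/105.7 = 8.0577.
Then v/c = √(1 − γ⁻²) = √(1 − 0.015402) = √0.984598 = 0.9923.

0.9923c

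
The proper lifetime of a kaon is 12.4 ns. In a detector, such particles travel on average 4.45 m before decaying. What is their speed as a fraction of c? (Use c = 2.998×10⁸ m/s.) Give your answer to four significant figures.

0.7674c

Let x = d/(cτ) = 4.450 m / (2.998×10⁸ m/s × 1.240×10^-8 s) = 1.197. Since d = βγcτ, x = βγ = β/√(1−β²).
Solving: β² = x²/(1+x²) = 1.43281/2.43281 = 0.588953, so β = 0.7674.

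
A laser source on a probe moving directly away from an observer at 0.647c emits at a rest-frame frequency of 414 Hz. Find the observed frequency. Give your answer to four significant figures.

Relativistic Doppler (source moving away): f_obs = f_src · √((1−β)/(1+β)).
With β = 0.647: factor = √(0.353/1.647) = 0.46296.
f_obs = 414 × 0.46296 = 191.7 Hz.

191.7 Hz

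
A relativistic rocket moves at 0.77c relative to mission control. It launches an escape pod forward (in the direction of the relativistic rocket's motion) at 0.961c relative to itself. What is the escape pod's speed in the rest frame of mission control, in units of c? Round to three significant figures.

In units of c, u = (u' + v)/(1 + u'v) with u' = 0.961 and v = 0.77.
Numerator: 0.961 + 0.77 = 1.731. Denominator: 1 + (0.961)(0.77) = 1.73997.
u = 1.731/1.73997 = 0.99484, so the speed is 0.995c.

0.995c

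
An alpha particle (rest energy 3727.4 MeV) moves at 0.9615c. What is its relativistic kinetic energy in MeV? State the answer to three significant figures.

9840 MeV

Lorentz factor: γ = (1 − 0.92448225)^(−1/2) = 3.6389.
Kinetic energy: K = (γ − 1)mc² = (3.6389 − 1) × 3727.4 MeV = 2.6389 × 3727.4 = 9840 MeV.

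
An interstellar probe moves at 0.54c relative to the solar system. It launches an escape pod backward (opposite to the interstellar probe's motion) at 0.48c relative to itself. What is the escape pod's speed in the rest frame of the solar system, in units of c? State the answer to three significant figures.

0.0810c

In units of c, u = (u' + v)/(1 + u'v) with u' = −0.48 and v = 0.54.
Numerator: −0.48 + 0.54 = 0.06. Denominator: 1 + (−0.48)(0.54) = 0.7408.
u = 0.06/0.7408 = 0.080994, so the speed is 0.0810c.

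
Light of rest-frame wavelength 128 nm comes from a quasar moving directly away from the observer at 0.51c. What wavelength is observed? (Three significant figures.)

225 nm

Relativistic Doppler for wavelength: λ_obs = λ_src · √((1+β)/(1−β)).
With β = 0.51: factor = √(1.51/0.49) = 1.7555.
λ_obs = 128 × 1.7555 = 225 nm.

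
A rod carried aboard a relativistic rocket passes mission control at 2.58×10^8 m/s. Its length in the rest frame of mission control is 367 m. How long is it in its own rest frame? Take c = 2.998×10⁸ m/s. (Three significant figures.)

β = v/c = (2.58×10^8 m/s)/(2.998×10⁸ m/s) = 0.860574.
γ = 1/√(1 − β²) = 1/√(1 − 0.7405876) = 1/√0.2594124 = 1/0.509325 = 1.9634.
Proper length: L₀ = γ·L = 1.9634 × 367 = 721 m.

721 m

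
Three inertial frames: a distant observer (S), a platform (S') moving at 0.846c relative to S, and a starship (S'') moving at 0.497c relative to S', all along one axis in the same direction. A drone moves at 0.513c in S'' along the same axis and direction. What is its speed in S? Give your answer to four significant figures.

0.9821c

First combine the drone and starship (S''→S'): u₁ = (0.513 + 0.497)/(1 + 0.513×0.497) = 1.01/1.254961 = 0.80481.
Then combine with the platform (S'→S): u = (0.80481 + 0.846)/(1 + 0.80481×0.846) = 1.65081/1.68086926 = 0.98212.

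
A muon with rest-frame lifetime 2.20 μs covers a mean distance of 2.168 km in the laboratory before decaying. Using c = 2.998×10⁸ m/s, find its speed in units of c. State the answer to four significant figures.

Lab distance = (lab lifetime)·v = γτ·βc, so βγ = d/(cτ) = 2168/(2.998×10⁸ × 2.200×10^-6) = 3.287.
With βγ = 3.287: γ² = 1 + (βγ)² = 11.8044, and β = (βγ)/γ = 3.287/3.43575 = 0.9567.

0.9567c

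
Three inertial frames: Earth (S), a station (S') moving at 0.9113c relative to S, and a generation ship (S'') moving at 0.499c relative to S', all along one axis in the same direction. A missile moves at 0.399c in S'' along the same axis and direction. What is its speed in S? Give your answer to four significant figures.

0.9868c

Apply u = (u'+v)/(1+u'v) twice. Missile in the station frame: (0.399+0.499)/(1+0.399·0.499) = 0.898/1.199101 = 0.74889c.
That velocity, transformed to the rest frame of Earth: (0.74889+0.9113)/(1+0.74889·0.9113) = 1.66019/1.682463457 = 0.98676c.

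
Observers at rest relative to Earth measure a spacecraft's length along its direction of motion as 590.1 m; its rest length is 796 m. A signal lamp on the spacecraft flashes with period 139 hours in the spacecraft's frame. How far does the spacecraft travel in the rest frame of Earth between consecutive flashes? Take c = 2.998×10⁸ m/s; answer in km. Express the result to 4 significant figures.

1.358×10^11 km

From L = L₀/γ: γ = 796/590.1 = 1.34892.
β = √(1 − 1/γ²) = 0.67114. Lab-frame period = γτ = 1.34892×139 hours = 187.5 hours. Distance = βc × γτ = 0.67114 × 2.998×10⁸ m/s × 675000 s = 1.3582×10^14 m = 1.358×10^11 km.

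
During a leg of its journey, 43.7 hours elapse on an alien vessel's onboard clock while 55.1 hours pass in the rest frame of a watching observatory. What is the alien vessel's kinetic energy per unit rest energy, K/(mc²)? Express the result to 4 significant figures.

0.2609

From Δt = γΔτ: γ = 55.1/43.7 = 1.26087.
K/(mc²) = γ − 1 = 1.26087 − 1 = 0.2609.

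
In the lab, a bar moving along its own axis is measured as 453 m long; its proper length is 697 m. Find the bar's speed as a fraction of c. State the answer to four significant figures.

0.7600c

Length contraction gives γ = L₀/L = 697/453 = 1.5386.
β = √(1 − 1/γ²) = √0.577576 = 0.7600.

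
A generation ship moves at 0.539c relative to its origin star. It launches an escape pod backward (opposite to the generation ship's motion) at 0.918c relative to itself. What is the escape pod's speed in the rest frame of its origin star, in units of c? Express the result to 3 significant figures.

0.750c

Relativistic velocity addition: u = (u' + v)/(1 + u'v/c²), with u' = −0.918c and v = 0.539c.
Numerator: −0.918 + 0.539 = −0.379. Denominator: 1 + (−0.918)(0.539) = 0.505198.
u = −0.379/0.505198 = −0.7502, so the speed is 0.750c.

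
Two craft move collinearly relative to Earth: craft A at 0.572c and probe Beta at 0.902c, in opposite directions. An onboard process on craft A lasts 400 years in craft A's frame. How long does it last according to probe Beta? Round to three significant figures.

The velocity of craft A relative to probe Beta is (0.572 + 0.902)c / (1 + 0.572×0.902) = 0.97233c; relative speed 0.97233c.
At |u| = 0.97233c, γ = (1 − 0.945426)^(−1/2) = 4.2806.
Craft A's interval is proper; time dilation gives Δt_B = γΔτ = 4.2806 × 400 years = 1710 years.

1710 years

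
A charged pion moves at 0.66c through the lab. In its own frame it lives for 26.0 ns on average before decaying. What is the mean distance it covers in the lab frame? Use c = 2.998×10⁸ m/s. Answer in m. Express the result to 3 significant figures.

γ = 1/√(1 − β²) = 1/√(1 − 0.4356) = 1/√0.5644 = 1/0.751266 = 1.3311.
Lab-frame lifetime: Δt = γτ = 1.3311 × 26.0 ns = 34.609 ns.
Distance: d = vΔt = 0.66 × 2.998×10⁸ m/s × 3.4609×10^-8 s = 6.85 m.

6.85 m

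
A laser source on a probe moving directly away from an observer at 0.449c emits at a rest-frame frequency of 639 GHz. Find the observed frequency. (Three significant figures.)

Relativistic Doppler (source moving away): f_obs = f_src · √((1−β)/(1+β)).
With β = 0.449: factor = √(0.551/1.449) = 0.61665.
f_obs = 639 × 0.61665 = 394 GHz.

394 GHz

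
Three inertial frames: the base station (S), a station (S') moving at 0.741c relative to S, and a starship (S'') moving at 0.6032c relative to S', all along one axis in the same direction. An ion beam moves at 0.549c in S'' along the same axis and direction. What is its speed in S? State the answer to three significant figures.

Compose velocities in two stages. Stage 1 (into S'): u₁ = (0.549+0.6032)/(1+0.549×0.6032) = 0.86556.
Stage 2 (into S): u = (0.86556+0.741)/(1+0.86556×0.741) = 0.97879, so the speed is 0.979c.

0.979c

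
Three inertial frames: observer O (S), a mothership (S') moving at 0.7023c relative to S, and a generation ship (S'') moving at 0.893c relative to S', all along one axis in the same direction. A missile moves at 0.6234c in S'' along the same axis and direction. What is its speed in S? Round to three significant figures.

0.995c

First combine the missile and generation ship (S''→S'): u₁ = (0.6234 + 0.893)/(1 + 0.6234×0.893) = 1.5164/1.5566962 = 0.97411.
Then combine with the mothership (S'→S): u = (0.97411 + 0.7023)/(1 + 0.97411×0.7023) = 1.67641/1.684117453 = 0.99542.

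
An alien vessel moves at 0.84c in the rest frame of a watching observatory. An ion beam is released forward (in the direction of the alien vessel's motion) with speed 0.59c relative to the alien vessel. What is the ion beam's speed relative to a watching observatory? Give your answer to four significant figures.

In units of c, u = (u' + v)/(1 + u'v) with u' = 0.59 and v = 0.84.
Numerator: 0.59 + 0.84 = 1.43. Denominator: 1 + (0.59)(0.84) = 1.4956.
u = 1.43/1.4956 = 0.95614, so the speed is 0.9561c.

0.9561c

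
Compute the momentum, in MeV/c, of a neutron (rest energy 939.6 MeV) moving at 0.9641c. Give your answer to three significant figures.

β² = 0.92948881, so γ = 1/√0.07051119 = 3.7659.
Momentum: p = γβ·mc = 3.7659 × 0.9641 × 939.6 MeV/c = 3410 MeV/c.

3410 MeV/c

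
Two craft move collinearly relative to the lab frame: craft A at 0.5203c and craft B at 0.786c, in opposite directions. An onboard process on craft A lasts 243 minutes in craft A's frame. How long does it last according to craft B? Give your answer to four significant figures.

Transform craft A's velocity into craft B's frame: (0.5203 + 0.786)/(1 + 0.5203·0.786) = 1.3063/1.4089558, so the relative speed is 0.92714c.
At |u| = 0.92714c, γ = (1 − 0.859589)^(−1/2) = 2.6687.
Craft A's interval is proper; time dilation gives Δt_B = γΔτ = 2.6687 × 243 minutes = 648.5 minutes.

648.5 minutes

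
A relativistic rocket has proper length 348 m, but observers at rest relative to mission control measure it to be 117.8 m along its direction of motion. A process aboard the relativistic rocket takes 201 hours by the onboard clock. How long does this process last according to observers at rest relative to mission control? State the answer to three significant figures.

Length contraction gives γ = L₀/L = 348/117.8 = 2.95416.
Δt = γΔτ = 2.95416 × 201 = 594 hours.

594 hours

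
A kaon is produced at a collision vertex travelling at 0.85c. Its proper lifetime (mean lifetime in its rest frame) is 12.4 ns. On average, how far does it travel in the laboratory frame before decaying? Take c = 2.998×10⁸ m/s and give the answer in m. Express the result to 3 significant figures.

6.00 m

β² = 0.7225, so γ = 1/√0.2775 = 1.8983.
Lab-frame lifetime: Δt = γτ = 1.8983 × 12.4 ns = 23.539 ns.
Distance: d = vΔt = 0.85 × 2.998×10⁸ m/s × 2.3539×10^-8 s = 6.00 m.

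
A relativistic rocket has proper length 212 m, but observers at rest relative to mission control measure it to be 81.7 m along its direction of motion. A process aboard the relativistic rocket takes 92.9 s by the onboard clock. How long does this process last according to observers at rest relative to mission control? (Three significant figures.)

241 s

From L = L₀/γ: γ = 212/81.7 = 2.59486.
Δt = γΔτ = 2.59486 × 92.9 = 241 s.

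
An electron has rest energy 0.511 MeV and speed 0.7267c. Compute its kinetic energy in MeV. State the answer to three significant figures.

β² = 0.52809289, so γ = 1/√0.47190711 = 1.4557.
Kinetic energy: K = (γ − 1)mc² = (1.4557 − 1) × 0.511 MeV = 0.4557 × 0.511 = 0.233 MeV.

0.233 MeV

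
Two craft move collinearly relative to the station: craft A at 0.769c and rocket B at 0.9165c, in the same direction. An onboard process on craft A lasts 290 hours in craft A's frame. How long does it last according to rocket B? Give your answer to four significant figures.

334.8 hours

Transform craft A's velocity into rocket B's frame: (0.769 − 0.9165)/(1 − 0.769·0.9165) = −0.1475/0.2952115, so the relative speed is 0.49964c.
γ for this relative speed: γ = 1/√(1 − 0.24964) = 1.1544.
Craft A's interval is proper; time dilation gives Δt_B = γΔτ = 1.1544 × 290 hours = 334.8 hours.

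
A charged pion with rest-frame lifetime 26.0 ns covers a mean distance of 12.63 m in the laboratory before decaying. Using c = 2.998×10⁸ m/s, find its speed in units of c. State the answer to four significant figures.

Let x = d/(cτ) = 12.63 m / (2.998×10⁸ m/s × 2.600×10^-8 s) = 1.6203. Since d = βγcτ, x = βγ = β/√(1−β²).
Solving: β² = x²/(1+x²) = 2.62537/3.62537 = 0.724166, so β = 0.8510.

0.8510c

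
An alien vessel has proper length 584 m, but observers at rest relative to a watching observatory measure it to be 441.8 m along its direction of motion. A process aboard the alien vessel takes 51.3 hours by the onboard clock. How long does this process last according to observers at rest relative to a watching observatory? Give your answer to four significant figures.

67.81 hours

From L = L₀/γ: γ = 584/441.8 = 1.32187.
Δt = γΔτ = 1.32187 × 51.3 = 67.81 hours.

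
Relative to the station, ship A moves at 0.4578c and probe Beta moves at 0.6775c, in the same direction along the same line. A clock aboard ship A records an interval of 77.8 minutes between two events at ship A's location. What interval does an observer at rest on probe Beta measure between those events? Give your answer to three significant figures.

82.1 minutes

Transform ship A's velocity into probe Beta's frame: (0.4578 − 0.6775)/(1 − 0.4578·0.6775) = −0.2197/0.6898405, so the relative speed is 0.31848c.
At |u| = 0.31848c, γ = (1 − 0.10143)^(−1/2) = 1.0549.
Ship A's interval is proper; time dilation gives Δt_B = γΔτ = 1.0549 × 77.8 minutes = 82.1 minutes.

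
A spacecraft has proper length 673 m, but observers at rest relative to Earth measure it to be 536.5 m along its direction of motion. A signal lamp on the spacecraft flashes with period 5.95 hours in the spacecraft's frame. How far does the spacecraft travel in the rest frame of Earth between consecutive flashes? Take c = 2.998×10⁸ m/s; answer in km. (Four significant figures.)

4.864×10^9 km

Length contraction gives γ = L₀/L = 673/536.5 = 1.25443.
β = √(1 − 1/γ²) = 0.60375. Lab-frame period = γτ = 1.25443×5.95 hours = 7.4639 hours. Distance = βc × γτ = 0.60375 × 2.998×10⁸ m/s × 26870.04 s = 4.8636×10^12 m = 4.864×10^9 km.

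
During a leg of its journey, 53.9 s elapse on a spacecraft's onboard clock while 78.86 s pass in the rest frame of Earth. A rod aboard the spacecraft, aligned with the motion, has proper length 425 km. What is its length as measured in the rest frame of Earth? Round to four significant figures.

From Δt = γΔτ: γ = 78.86/53.9 = 1.46308.
The rod contracts by the same γ: 425 km / 1.46308 = 290.5 km.

290.5 km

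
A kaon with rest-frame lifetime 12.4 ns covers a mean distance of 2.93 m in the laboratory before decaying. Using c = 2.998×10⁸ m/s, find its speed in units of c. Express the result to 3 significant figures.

0.619c

Lab distance = (lab lifetime)·v = γτ·βc, so βγ = d/(cτ) = 2.930/(2.998×10⁸ × 1.240×10^-8) = 0.78816.
With βγ = 0.78816: γ² = 1 + (βγ)² = 1.621196, and β = (βγ)/γ = 0.78816/1.27326 = 0.619.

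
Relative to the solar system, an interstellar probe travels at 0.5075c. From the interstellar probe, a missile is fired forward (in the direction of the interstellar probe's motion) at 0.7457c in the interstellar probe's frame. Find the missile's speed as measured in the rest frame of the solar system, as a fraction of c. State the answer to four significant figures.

Relativistic velocity addition: u = (u' + v)/(1 + u'v/c²), with u' = 0.7457c and v = 0.5075c.
Numerator: 0.7457 + 0.5075 = 1.2532. Denominator: 1 + (0.7457)(0.5075) = 1.37844275.
u = 1.2532/1.37844275 = 0.90914, so the speed is 0.9091c.

0.9091c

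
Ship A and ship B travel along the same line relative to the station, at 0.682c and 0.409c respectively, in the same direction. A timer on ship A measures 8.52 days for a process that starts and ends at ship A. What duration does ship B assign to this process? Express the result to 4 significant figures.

9.205 days

Speed of ship A in ship B's frame: u = (v_A − v_B)/(1 − v_A v_B/c²) = (0.682 − 0.409)/(1 − 0.682×0.409) = 0.273/0.721062 = 0.37861; |u| = 0.37861c.
γ for this relative speed: γ = 1/√(1 − 0.143346) = 1.0804.
Ship A's interval is proper; time dilation gives Δt_B = γΔτ = 1.0804 × 8.52 days = 9.205 days.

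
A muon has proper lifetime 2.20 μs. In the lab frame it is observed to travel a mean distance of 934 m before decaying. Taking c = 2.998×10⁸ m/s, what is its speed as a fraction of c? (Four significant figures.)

Let x = d/(cτ) = 934.0 m / (2.998×10⁸ m/s × 2.200×10^-6 s) = 1.4161. Since d = βγcτ, x = βγ = β/√(1−β²).
Solving: β² = x²/(1+x²) = 2.00534/3.00534 = 0.667259, so β = 0.8169.

0.8169c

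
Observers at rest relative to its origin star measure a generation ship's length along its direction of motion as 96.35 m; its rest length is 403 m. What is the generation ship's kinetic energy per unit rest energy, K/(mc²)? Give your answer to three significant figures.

3.18

Length contraction gives γ = L₀/L = 403/96.35 = 4.18267.
K/(mc²) = γ − 1 = 4.18267 − 1 = 3.18.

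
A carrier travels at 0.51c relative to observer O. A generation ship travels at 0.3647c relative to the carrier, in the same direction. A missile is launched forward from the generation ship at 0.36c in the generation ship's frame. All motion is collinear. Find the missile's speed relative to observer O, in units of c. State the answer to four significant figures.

First combine the missile and generation ship (S''→S'): u₁ = (0.36 + 0.3647)/(1 + 0.36×0.3647) = 0.7247/1.131292 = 0.6406.
Then combine with the carrier (S'→S): u = (0.6406 + 0.51)/(1 + 0.6406×0.51) = 1.1506/1.326706 = 0.86726.

0.8673c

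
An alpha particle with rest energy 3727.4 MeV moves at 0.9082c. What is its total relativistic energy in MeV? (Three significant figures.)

8910 MeV

Lorentz factor: γ = (1 − 0.82482724)^(−1/2) = 2.3893.
Total energy: E = γmc² = 2.3893 × 3727.4 MeV = 8910 MeV.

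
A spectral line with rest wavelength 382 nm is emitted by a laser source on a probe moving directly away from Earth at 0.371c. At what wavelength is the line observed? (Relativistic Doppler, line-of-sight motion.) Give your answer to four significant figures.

564.0 nm

Relativistic Doppler for wavelength: λ_obs = λ_src · √((1+β)/(1−β)).
With β = 0.371: factor = √(1.371/0.629) = 1.4764.
λ_obs = 382 × 1.4764 = 564.0 nm.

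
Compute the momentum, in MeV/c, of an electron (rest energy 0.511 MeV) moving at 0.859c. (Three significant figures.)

0.857 MeV/c

With β = 0.859, γ = 1/√(1 − 0.859²) = 1/√0.262119 = 1.9532.
Momentum: p = γβ·mc = 1.9532 × 0.859 × 0.511 MeV/c = 0.857 MeV/c.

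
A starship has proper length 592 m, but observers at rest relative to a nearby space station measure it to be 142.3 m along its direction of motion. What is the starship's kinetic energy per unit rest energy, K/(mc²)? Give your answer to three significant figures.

3.16

γ = L₀/L = 592/142.3 = 4.16022.
Since K = (γ−1)mc², K/(mc²) = 4.16022 − 1 = 3.16.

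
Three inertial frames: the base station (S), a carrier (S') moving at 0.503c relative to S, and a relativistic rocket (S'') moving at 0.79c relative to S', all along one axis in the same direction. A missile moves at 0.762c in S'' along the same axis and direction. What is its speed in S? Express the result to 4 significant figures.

Apply u = (u'+v)/(1+u'v) twice. Missile in the carrier frame: (0.762+0.79)/(1+0.762·0.79) = 1.552/1.60198 = 0.9688c.
That velocity, transformed to the rest frame of the base station: (0.9688+0.503)/(1+0.9688·0.503) = 1.4718/1.4873064 = 0.98957c.

0.9896c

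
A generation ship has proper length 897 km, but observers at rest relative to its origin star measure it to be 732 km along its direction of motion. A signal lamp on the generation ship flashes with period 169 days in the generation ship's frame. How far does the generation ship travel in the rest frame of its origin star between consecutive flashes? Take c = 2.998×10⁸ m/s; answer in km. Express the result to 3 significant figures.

From L = L₀/γ: γ = 897/732 = 1.22541.
β = √(1 − 1/γ²) = 0.57798. Lab-frame period = γτ = 1.22541×169 days = 207.09 days. Distance = βc × γτ = 0.57798 × 2.998×10⁸ m/s × 17892576 s = 3.1004×10^15 m = 3.10×10^12 km.

3.10×10^12 km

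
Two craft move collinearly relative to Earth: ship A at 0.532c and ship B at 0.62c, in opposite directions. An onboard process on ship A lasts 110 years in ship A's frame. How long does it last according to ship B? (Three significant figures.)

Speed of ship A in ship B's frame: u = (v_A + v_B)/(1 + v_A v_B/c²) = (0.532 + 0.62)/(1 + 0.532×0.62) = 1.152/1.32984 = 0.86627; |u| = 0.86627c.
At |u| = 0.86627c, γ = (1 − 0.750424)^(−1/2) = 2.0017.
The clock on ship A records proper time, so ship B measures Δt = γΔτ = 2.0017 × 110 = 220 years.

220 years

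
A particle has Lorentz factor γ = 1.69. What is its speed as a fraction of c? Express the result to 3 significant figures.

β = √(1 − 1/γ²) = √(1 − 1/2.8561) = √0.649872 = 0.806.

0.806c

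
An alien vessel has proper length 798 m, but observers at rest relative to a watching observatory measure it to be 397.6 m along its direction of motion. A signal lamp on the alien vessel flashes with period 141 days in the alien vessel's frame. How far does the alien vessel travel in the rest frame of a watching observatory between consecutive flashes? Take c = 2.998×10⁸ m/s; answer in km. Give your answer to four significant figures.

6.356×10^12 km

From L = L₀/γ: γ = 798/397.6 = 2.00704.
β = √(1 − 1/γ²) = 0.86704. Lab-frame period = γτ = 2.00704×141 days = 282.99 days. Distance = βc × γτ = 0.86704 × 2.998×10⁸ m/s × 24450336 s = 6.3556×10^15 m = 6.356×10^12 km.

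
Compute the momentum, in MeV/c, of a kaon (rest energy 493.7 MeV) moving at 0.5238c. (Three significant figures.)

With β = 0.5238, γ = 1/√(1 − 0.5238²) = 1/√0.72563356 = 1.1739.
Momentum: p = γβ·mc = 1.1739 × 0.5238 × 493.7 MeV/c = 304 MeV/c.

304 MeV/c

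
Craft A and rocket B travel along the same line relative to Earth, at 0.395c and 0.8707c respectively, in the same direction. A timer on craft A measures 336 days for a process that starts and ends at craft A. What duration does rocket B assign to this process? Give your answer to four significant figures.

Speed of craft A in rocket B's frame: u = (v_A − v_B)/(1 − v_A v_B/c²) = (0.395 − 0.8707)/(1 − 0.395×0.8707) = −0.4757/0.6560735 = −0.72507; |u| = 0.72507c.
γ for this relative speed: γ = 1/√(1 − 0.525727) = 1.4521.
Craft A's interval is proper; time dilation gives Δt_B = γΔτ = 1.4521 × 336 days = 487.9 days.

487.9 days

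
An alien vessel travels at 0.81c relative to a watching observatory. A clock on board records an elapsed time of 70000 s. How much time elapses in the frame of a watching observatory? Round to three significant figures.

1.19×10^5 s

Lorentz factor: γ = (1 − 0.6561)^(−1/2) = 1.7052.
Time dilation: Δt = γ·Δτ = 1.7052 × 70000 = 1.19×10^5 s.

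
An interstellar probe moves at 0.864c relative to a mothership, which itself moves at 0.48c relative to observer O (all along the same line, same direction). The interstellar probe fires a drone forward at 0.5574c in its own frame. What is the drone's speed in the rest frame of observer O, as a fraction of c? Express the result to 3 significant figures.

0.986c

Compose velocities in two stages. Stage 1 (into S'): u₁ = (0.5574+0.864)/(1+0.5574×0.864) = 0.95937.
Stage 2 (into S): u = (0.95937+0.48)/(1+0.95937×0.48) = 0.98553, so the speed is 0.986c.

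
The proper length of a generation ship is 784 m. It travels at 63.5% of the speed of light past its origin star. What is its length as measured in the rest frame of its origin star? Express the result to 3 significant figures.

606 m

γ = 1/√(1 − β²) = 1/√(1 − 0.403225) = 1/√0.596775 = 1/0.772512 = 1.2945.
Along the direction of motion the measured length is L₀/γ = 784/1.2945 = 606 m.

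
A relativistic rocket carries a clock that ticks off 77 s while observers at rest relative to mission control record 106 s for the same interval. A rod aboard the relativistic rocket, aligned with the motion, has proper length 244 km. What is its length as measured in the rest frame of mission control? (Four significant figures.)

From Δt = γΔτ: γ = 106/77 = 1.37662.
The rod contracts by the same γ: 244 km / 1.37662 = 177.2 km.

177.2 km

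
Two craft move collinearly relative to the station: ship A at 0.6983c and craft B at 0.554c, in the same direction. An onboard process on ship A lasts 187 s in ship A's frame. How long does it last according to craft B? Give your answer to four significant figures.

Speed of ship A in craft B's frame: u = (v_A − v_B)/(1 − v_A v_B/c²) = (0.6983 − 0.554)/(1 − 0.6983×0.554) = 0.1443/0.6131418 = 0.23535; |u| = 0.23535c.
At |u| = 0.23535c, γ = (1 − 0.0553896)^(−1/2) = 1.0289.
The clock on ship A records proper time, so craft B measures Δt = γΔτ = 1.0289 × 187 = 192.4 s.

192.4 s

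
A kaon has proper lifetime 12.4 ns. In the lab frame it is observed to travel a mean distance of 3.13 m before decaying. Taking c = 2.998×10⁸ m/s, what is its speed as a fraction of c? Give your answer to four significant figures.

Lab distance = (lab lifetime)·v = γτ·βc, so βγ = d/(cτ) = 3.130/(2.998×10⁸ × 1.240×10^-8) = 0.84196.
With βγ = 0.84196: γ² = 1 + (βγ)² = 1.708897, and β = (βγ)/γ = 0.84196/1.30725 = 0.6441.

0.6441c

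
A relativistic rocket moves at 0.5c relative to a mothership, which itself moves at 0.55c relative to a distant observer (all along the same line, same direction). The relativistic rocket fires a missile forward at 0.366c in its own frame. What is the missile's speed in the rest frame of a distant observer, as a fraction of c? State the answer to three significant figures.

0.914c

Apply u = (u'+v)/(1+u'v) twice. Missile in the mothership frame: (0.366+0.5)/(1+0.366·0.5) = 0.866/1.183 = 0.73204c.
That velocity, transformed to the rest frame of a distant observer: (0.73204+0.55)/(1+0.73204·0.55) = 1.28204/1.402622 = 0.91403c.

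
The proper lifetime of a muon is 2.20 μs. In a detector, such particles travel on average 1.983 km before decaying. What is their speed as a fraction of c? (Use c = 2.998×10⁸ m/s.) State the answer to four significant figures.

0.9489c

Let x = d/(cτ) = 1983 m / (2.998×10⁸ m/s × 2.200×10^-6 s) = 3.0065. Since d = βγcτ, x = βγ = β/√(1−β²).
Solving: β² = x²/(1+x²) = 9.03904/10.03904 = 0.900389, so β = 0.9489.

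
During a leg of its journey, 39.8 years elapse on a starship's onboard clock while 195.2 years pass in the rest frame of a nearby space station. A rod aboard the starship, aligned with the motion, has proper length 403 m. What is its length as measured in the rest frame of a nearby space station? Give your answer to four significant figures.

The time-dilation ratio gives γ = 195.2/39.8 = 4.90452.
The rod contracts by the same γ: 403 m / 4.90452 = 82.17 m.

82.17 m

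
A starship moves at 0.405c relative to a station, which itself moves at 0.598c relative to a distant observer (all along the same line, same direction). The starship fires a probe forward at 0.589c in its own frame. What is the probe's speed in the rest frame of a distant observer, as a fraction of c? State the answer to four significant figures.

0.9464c

Compose velocities in two stages. Stage 1 (into S'): u₁ = (0.589+0.405)/(1+0.589×0.405) = 0.80255.
Stage 2 (into S): u = (0.80255+0.598)/(1+0.80255×0.598) = 0.94637, so the speed is 0.9464c.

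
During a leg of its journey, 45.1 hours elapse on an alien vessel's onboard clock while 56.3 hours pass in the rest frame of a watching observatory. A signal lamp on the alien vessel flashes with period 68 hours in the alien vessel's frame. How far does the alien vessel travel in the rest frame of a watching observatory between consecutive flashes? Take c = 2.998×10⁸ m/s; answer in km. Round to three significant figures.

From Δt = γΔτ: γ = 56.3/45.1 = 1.24834.
β = √(1 − 1/γ²) = 0.59858. Lab-frame period = γτ = 1.24834×68 hours = 84.887 hours. Distance = βc × γτ = 0.59858 × 2.998×10⁸ m/s × 305593.2 s = 5.4840×10^13 m = 5.48×10^10 km.

5.48×10^10 km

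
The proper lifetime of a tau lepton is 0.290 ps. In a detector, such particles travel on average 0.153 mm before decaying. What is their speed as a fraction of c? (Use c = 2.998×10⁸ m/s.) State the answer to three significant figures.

Let x = d/(cτ) = 1.530×10^-4 m / (2.998×10⁸ m/s × 2.900×10^-13 s) = 1.7598. Since d = βγcτ, x = βγ = β/√(1−β²).
Solving: β² = x²/(1+x²) = 3.0969/4.0969 = 0.755913, so β = 0.869.

0.869c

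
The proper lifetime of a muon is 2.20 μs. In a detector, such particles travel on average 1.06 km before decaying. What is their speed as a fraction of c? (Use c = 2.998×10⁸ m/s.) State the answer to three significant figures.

0.849c

d = βγcτ ⇒ βγ = d/(cτ) = 1060 m / (659.56 m) = 1.6071.
β = (βγ)/√(1+(βγ)²) = 1.6071/√3.58277 = 0.849.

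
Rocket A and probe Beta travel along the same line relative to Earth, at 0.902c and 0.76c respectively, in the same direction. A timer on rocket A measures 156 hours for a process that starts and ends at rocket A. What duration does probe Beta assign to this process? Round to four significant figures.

Transform rocket A's velocity into probe Beta's frame: (0.902 − 0.76)/(1 − 0.902·0.76) = 0.142/0.31448, so the relative speed is 0.45154c.
γ for this relative speed: γ = 1/√(1 − 0.203888) = 1.1208.
The clock on rocket A records proper time, so probe Beta measures Δt = γΔτ = 1.1208 × 156 = 174.8 hours.

174.8 hours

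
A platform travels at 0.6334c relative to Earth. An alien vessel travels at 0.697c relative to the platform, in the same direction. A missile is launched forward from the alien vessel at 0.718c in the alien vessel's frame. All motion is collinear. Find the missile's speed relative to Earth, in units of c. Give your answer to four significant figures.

First combine the missile and alien vessel (S''→S'): u₁ = (0.718 + 0.697)/(1 + 0.718×0.697) = 1.415/1.500446 = 0.94305.
Then combine with the platform (S'→S): u = (0.94305 + 0.6334)/(1 + 0.94305×0.6334) = 1.57645/1.59732787 = 0.98693.

0.9869c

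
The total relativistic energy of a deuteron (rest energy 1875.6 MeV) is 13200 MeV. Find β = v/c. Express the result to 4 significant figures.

γ = E/(mc²) = 13200/1875.6 = 7.0377.
β = √(1 − 1/γ²) = √(1 − 0.0201901) = √0.9798099 = 0.9899.

0.9899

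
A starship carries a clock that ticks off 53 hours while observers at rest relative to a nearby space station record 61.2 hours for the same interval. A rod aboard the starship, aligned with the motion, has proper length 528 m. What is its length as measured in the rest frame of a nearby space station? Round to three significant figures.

457 m

From Δt = γΔτ: γ = 61.2/53 = 1.15472.
The rod contracts by the same γ: 528 m / 1.15472 = 457 m.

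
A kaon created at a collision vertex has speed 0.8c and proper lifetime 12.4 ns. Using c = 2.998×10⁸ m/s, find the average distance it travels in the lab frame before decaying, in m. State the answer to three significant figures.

4.96 m

With β = 0.8, γ = 1/√(1 − 0.8²) = 1/√0.36 = 1.6667.
Lab-frame lifetime: Δt = γτ = 1.6667 × 12.4 ns = 20.667 ns.
Distance: d = vΔt = 0.8 × 2.998×10⁸ m/s × 2.0667×10^-8 s = 4.96 m.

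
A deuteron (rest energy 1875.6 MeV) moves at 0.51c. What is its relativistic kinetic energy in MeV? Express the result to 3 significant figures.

305 MeV

β² = 0.2601, so γ = 1/√0.7399 = 1.16255.
Kinetic energy: K = (γ − 1)mc² = (1.16255 − 1) × 1875.6 MeV = 0.16255 × 1875.6 = 305 MeV.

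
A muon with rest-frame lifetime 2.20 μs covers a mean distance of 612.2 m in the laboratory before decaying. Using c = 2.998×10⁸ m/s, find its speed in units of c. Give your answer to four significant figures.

0.6803c

d = βγcτ ⇒ βγ = d/(cτ) = 612.2 m / (659.56 m) = 0.92819.
β = (βγ)/√(1+(βγ)²) = 0.92819/√1.861537 = 0.6803.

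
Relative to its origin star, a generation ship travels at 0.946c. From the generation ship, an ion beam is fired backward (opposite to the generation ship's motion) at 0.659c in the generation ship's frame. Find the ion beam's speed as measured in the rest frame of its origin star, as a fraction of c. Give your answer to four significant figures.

In units of c, u = (u' + v)/(1 + u'v) with u' = −0.659 and v = 0.946.
Numerator: −0.659 + 0.946 = 0.287. Denominator: 1 + (−0.659)(0.946) = 0.376586.
u = 0.287/0.376586 = 0.76211, so the speed is 0.7621c.

0.7621c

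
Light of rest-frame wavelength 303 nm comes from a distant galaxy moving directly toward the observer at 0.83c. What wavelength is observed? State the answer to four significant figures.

Relativistic Doppler for wavelength: λ_obs = λ_src · √((1−β)/(1+β)).
With β = 0.83: factor = √(0.17/1.83) = 0.30479.
λ_obs = 303 × 0.30479 = 92.35 nm.

92.35 nm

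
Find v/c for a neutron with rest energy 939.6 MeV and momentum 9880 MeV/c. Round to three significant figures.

0.996

pc/(mc²) = 9880/939.6 = 10.515 = βγ = β/√(1−β²).
So β² = x²/(1 + x²) with x = 10.515: x² = 110.565, β² = 110.565/111.565 = 0.991037, β = 0.996.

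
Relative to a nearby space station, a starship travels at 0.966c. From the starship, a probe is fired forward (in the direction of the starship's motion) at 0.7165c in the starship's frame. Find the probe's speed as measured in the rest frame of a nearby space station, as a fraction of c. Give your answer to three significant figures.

0.994c

In units of c, u = (u' + v)/(1 + u'v) with u' = 0.7165 and v = 0.966.
Numerator: 0.7165 + 0.966 = 1.6825. Denominator: 1 + (0.7165)(0.966) = 1.692139.
u = 1.6825/1.692139 = 0.9943, so the speed is 0.994c.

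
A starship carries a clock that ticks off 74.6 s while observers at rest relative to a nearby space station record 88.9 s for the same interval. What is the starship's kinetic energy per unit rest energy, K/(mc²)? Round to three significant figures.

0.192

From Δt = γΔτ: γ = 88.9/74.6 = 1.19169.
Since K = (γ−1)mc², K/(mc²) = 1.19169 − 1 = 0.192.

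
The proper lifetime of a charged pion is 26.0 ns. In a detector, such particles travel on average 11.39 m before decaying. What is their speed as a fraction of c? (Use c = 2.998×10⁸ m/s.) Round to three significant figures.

d = βγcτ ⇒ βγ = d/(cτ) = 11.39 m / (7.7948 m) = 1.4612.
β = (βγ)/√(1+(βγ)²) = 1.4612/√3.13511 = 0.825.

0.825c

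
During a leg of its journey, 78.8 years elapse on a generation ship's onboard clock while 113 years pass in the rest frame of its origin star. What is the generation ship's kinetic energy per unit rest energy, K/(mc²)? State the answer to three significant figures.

γ = Δt/Δτ = 113/78.8 = 1.43401.
K/(mc²) = γ − 1 = 1.43401 − 1 = 0.434.

0.434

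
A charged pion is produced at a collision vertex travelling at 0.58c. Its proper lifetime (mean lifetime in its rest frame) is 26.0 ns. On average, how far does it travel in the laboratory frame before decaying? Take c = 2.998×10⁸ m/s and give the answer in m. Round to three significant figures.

5.55 m

γ = 1/√(1 − β²) = 1/√(1 − 0.3364) = 1/√0.6636 = 1/0.814616 = 1.2276.
Lab-frame lifetime: Δt = γτ = 1.2276 × 26.0 ns = 31.918 ns.
Distance: d = vΔt = 0.58 × 2.998×10⁸ m/s × 3.1918×10^-8 s = 5.55 m.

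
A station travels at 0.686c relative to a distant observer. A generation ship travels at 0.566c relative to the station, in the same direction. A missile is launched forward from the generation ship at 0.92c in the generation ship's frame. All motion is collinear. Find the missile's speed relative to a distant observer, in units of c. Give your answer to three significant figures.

0.996c

Compose velocities in two stages. Stage 1 (into S'): u₁ = (0.92+0.566)/(1+0.92×0.566) = 0.97717.
Stage 2 (into S): u = (0.97717+0.686)/(1+0.97717×0.686) = 0.99571, so the speed is 0.996c.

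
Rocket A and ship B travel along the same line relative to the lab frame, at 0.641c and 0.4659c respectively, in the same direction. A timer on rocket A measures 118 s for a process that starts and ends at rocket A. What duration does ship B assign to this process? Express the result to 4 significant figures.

121.9 s

Speed of rocket A in ship B's frame: u = (v_A − v_B)/(1 − v_A v_B/c²) = (0.641 − 0.4659)/(1 − 0.641×0.4659) = 0.1751/0.7013581 = 0.24966; |u| = 0.24966c.
γ for this relative speed: γ = 1/√(1 − 0.0623301) = 1.0327.
Rocket A's interval is proper; time dilation gives Δt_B = γΔτ = 1.0327 × 118 s = 121.9 s.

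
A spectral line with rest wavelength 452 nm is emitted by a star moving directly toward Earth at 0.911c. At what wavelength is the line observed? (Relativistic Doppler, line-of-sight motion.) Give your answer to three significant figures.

Relativistic Doppler for wavelength: λ_obs = λ_src · √((1−β)/(1+β)).
With β = 0.911: factor = √(0.089/1.911) = 0.21581.
λ_obs = 452 × 0.21581 = 97.5 nm.

97.5 nm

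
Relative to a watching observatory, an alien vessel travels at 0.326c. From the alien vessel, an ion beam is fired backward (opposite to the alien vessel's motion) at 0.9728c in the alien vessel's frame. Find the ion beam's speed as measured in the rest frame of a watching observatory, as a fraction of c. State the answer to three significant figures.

Relativistic velocity addition: u = (u' + v)/(1 + u'v/c²), with u' = −0.9728c and v = 0.326c.
Numerator: −0.9728 + 0.326 = −0.6468. Denominator: 1 + (−0.9728)(0.326) = 0.6828672.
u = −0.6468/0.6828672 = −0.94718, so the speed is 0.947c.

0.947c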